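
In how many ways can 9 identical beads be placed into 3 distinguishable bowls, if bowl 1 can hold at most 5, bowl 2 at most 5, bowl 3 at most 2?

Without the upper bounds there are C(11,2) = 55 ways to split 9 among 3 bowls.
Subtract solutions that violate a single cap (substitute x_i' = x_i − (cap_i+1)): x_1 ≥ 6 gives C(5,2) = 10; x_2 ≥ 6 gives C(5,2) = 10; x_3 ≥ 3 gives C(8,2) = 28. Together 48.
Add back pairs where two caps are both exceeded: 0 + 1 + 1 = 2.
By inclusion–exclusion the count is 55 − 48 + 2 = 9.

9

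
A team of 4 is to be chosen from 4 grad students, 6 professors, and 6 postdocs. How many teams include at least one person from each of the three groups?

With no constraint there are C(16,4) = 1820 possible selections.
Subtract selections that omit an entire group: no grad students → C(12,4) = 495; no professors → C(10,4) = 210; no postdocs → C(10,4) = 210.
Add back selections omitting two groups (i.e. drawn from a single group): C(4,4) + C(6,4) + C(6,4) = 31.
By inclusion–exclusion: 1820 − 915 + 31 = 936.

936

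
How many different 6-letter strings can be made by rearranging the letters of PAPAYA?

Letter multiplicities in PAPAYA: A×3, P×2, Y×1.
Dividing 6! = 720 by 3!·2! = 12 for the repeated letters gives 60.

60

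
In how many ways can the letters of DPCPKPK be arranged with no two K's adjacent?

300

There are 7!/(3!·2!) = 420 arrangements of DPCPKPK in total.
If the two K's are adjacent, glue them into one block, leaving 6 items to arrange: (6)!/(3!) = 120 ways.
Subtracting, 420 − 120 = 300 arrangements keep the K's apart.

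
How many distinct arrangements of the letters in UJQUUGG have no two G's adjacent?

There are 7!/(3!·2!) = 420 arrangements of UJQUUGG in total.
If the two G's are adjacent, glue them into one block, leaving 6 items to arrange: (6)!/(3!) = 120 ways.
Hence 420 − 120 = 300.

300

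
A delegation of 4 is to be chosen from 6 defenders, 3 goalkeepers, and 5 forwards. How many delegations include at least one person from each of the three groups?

With no constraint there are C(14,4) = 1001 possible selections.
Selections missing a whole group: no defenders → C(8,4) = 70; no goalkeepers → C(11,4) = 330; no forwards → C(9,4) = 126.
Add back selections omitting two groups (i.e. drawn from a single group): C(6,4) + C(3,4) + C(5,4) = 20.
By inclusion–exclusion: 1001 − 526 + 20 = 495.

495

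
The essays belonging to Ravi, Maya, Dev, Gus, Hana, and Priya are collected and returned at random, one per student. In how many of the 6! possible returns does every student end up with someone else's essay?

265

Let Aᵢ be the assignments in which student i gets their own essay. We want the size of the complement of A₁∪…∪A_6.
By inclusion–exclusion this is Σ_{j=0}^{6} (−1)^j C(6,j)·(6−j)!.
Computing: 720 − 720 + 360 − 120 + 30 − 6 + 1 = 265.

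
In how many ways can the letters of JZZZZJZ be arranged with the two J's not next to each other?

Total arrangements of JZZZZJZ: 7!/(5!·2!) = 21.
If the two J's are adjacent, glue them into one block, leaving 6 items to arrange: (6)!/(5!) = 6 ways.
Hence 21 − 6 = 15.

15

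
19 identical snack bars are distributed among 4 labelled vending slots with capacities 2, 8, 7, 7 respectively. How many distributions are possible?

46

By stars and bars, unrestricted non-negative solutions to x_1+…+x_4 = 19 number C(19+3,3) = 1540.
Subtract solutions that violate a single cap (substitute x_i' = x_i − (cap_i+1)): x_1 ≥ 3 gives C(19,3) = 969; x_2 ≥ 9 gives C(13,3) = 286; x_3 ≥ 8 gives C(14,3) = 364; x_4 ≥ 8 gives C(14,3) = 364. Together 1983.
Add back pairs where two caps are both exceeded: 120 + 165 + 165 + 10 + 10 + 20 = 490.
Subtract triples: 0 + 0 + 1 + 0 = 1.
By inclusion–exclusion the count is 1540 − 1983 + 490 − 1 = 46.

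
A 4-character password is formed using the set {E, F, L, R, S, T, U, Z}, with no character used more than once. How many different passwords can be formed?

1680

Choose and order 4 of the 8 symbols: the first character has 8 options, the next 7, then 6, 5.
That product is 8 × 7 × 6 × 5 = 1680.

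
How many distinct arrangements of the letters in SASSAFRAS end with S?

With the last slot taken by S, it remains to arrange the other 8 letters (ASSAFRAS).
Those 8 letters have A appearing 3 times and S appearing 3 times, giving (8)!/(3!·3!) = 1120.

1120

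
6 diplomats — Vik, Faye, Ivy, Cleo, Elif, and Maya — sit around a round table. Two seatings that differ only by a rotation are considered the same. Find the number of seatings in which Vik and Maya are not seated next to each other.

All circular seatings of 6 people number (5)! = 120.
Those with Vik next to Maya: fuse the pair into one unit and seat 5 units around a circle — 2·(4)! = 48.
Subtracting, 120 − 48 = 72.

72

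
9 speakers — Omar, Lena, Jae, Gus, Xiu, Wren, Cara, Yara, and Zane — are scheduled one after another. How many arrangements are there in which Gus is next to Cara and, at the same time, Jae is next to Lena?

20160

Treat {Gus,Cara} as one block (2 orders) and {Jae,Lena} as another (2 orders).
That leaves 7 units to arrange: 2 × 2 × 7! = 4 × 5040 = 20160.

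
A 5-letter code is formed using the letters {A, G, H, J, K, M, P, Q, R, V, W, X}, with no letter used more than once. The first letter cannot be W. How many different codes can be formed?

87120

The first letter has 12−1 = 11 choices (anything except W).
The remaining 4 letters are filled from the other 11 symbols without repetition: 11 × 10 × 9 × 8 = 7920.
Total: 11 × 7920 = 87120.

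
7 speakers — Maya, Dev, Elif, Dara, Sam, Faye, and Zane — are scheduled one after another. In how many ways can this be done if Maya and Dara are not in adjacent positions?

Of the 7! = 5040 arrangements, those with Maya and Dara adjacent number 2 × 6! = 1440 (treat the pair as a block with 2 internal orders).
Complementary counting: 5040 − 1440 = 3600.

3600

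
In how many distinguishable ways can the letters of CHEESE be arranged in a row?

The 6 letters of CHEESE have repeats: E appearing 3 times.
The number of distinct arrangements is 6!/(3!) = 720/6 = 120.

120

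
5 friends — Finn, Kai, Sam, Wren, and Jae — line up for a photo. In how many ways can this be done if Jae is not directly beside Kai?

72

There are 5! = 120 arrangements in all. If Jae and Kai are adjacent, merging them into one block gives 2·(4)! = 48 arrangements.
Complementary counting: 120 − 48 = 72.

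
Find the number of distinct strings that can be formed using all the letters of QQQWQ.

5

Letter multiplicities in QQQWQ: Q×4, W×1.
So there are 5! / (4!) = 5 distinguishable arrangements.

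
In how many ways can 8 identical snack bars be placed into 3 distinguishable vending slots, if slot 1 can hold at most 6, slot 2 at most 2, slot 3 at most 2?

Ignoring the caps, the number of non-negative solutions to x_1+…+x_3 = 8 is C(10,2) = 45.
Subtract solutions that violate a single cap (substitute x_i' = x_i − (cap_i+1)): x_1 ≥ 7 gives C(3,2) = 3; x_2 ≥ 3 gives C(7,2) = 21; x_3 ≥ 3 gives C(7,2) = 21. Together 45.
Add back pairs where two caps are both exceeded: 0 + 0 + 6 = 6.
By inclusion–exclusion the count is 45 − 45 + 6 = 6.

6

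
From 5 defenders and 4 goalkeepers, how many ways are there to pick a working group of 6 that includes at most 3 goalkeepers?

Split by how many goalkeepers are chosen (0 through 3).
Sum: C(4,0)·C(5,6) + C(4,1)·C(5,5) + C(4,2)·C(5,4) + C(4,3)·C(5,3) = 0 + 4 + 30 + 40 = 74.

74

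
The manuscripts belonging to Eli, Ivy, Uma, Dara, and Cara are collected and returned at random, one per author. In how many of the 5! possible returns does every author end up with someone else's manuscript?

This is the derangement count D_5: permutations of 5 items with no fixed point.
By inclusion–exclusion this is Σ_{j=0}^{5} (−1)^j C(5,j)·(5−j)!.
Computing: 120 − 120 + 60 − 20 + 5 − 1 = 44.

44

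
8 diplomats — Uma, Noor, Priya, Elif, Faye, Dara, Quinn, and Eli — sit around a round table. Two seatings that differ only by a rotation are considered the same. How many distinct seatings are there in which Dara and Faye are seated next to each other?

1440

Treat {Dara, Faye} as one unit (2 internal orders) and seat the resulting 7 units around the table: (6)! circular arrangements.
So 2 × (6)! = 2 × 720 = 1440.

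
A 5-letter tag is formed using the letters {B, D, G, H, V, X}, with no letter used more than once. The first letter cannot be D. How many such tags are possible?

600

The first letter has 6−1 = 5 choices (anything except D).
The remaining 4 letters are filled from the other 5 symbols without repetition: 5 × 4 × 3 × 2 = 120.
Total: 5 × 120 = 600.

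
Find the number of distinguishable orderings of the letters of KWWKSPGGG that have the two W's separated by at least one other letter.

Total arrangements of KWWKSPGGG: 9!/(3!·2!·2!) = 15120.
Arrangements with the W's together: treat WW as one letter, giving (8)!/(3!·2!) = 3360.
Subtracting, 15120 − 3360 = 11760 arrangements keep the W's apart.

11760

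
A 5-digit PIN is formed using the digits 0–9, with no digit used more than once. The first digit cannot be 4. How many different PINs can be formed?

The first digit has 10−1 = 9 choices (anything except 4).
The remaining 4 digits are filled from the other 9 symbols without repetition: 9 × 8 × 7 × 6 = 3024.
Total: 9 × 3024 = 27216.

27216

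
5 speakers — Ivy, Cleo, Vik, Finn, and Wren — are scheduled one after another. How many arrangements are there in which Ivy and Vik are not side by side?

There are 5! = 120 arrangements in all. If Ivy and Vik are adjacent, merging them into one block gives 2·(4)! = 48 arrangements.
So 120 − 48 = 72 arrangements keep them apart.

72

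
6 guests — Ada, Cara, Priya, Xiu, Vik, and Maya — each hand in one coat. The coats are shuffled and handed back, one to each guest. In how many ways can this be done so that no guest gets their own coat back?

265

Let Aᵢ be the assignments in which guest i gets their own coat. We want the size of the complement of A₁∪…∪A_6.
By inclusion–exclusion this is Σ_{j=0}^{6} (−1)^j C(6,j)·(6−j)!.
Computing: 720 − 720 + 360 − 120 + 30 − 6 + 1 = 265.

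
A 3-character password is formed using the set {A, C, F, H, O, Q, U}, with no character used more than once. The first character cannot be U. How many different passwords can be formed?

The first character has 7−1 = 6 choices (anything except U).
The remaining 2 characters are filled from the other 6 symbols without repetition: 6 × 5 = 30.
Total: 6 × 30 = 180.

180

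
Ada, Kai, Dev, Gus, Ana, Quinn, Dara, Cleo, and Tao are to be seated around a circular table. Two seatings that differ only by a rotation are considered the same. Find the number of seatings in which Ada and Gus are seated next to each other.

10080

Treat {Ada, Gus} as one unit (2 internal orders) and seat the resulting 8 units around the table: (7)! circular arrangements.
So 2 × (7)! = 2 × 5040 = 10080.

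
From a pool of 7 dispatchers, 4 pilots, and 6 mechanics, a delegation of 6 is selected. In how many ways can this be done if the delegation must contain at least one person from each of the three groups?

9996

Total 6-person selections from all 17: C(17,6) = 12376.
Selections missing a whole group: no dispatchers → C(10,6) = 210; no pilots → C(13,6) = 1716; no mechanics → C(11,6) = 462.
Add back selections omitting two groups (i.e. drawn from a single group): C(7,6) + C(4,6) + C(6,6) = 8.
By inclusion–exclusion: 12376 − 2388 + 8 = 9996.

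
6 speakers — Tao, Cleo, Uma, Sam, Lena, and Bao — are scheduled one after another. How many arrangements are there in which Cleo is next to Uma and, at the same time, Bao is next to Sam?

96

Treat {Cleo,Uma} as one block (2 orders) and {Bao,Sam} as another (2 orders).
That leaves 4 units to arrange: 2 × 2 × 4! = 4 × 24 = 96.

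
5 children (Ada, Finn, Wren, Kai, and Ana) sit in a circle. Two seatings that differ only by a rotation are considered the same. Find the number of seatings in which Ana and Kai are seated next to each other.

Glue Ana and Kai into a block (2 internal orders). Seating 4 units around a circle gives (3)! arrangements.
So 2 × (3)! = 2 × 6 = 12.

12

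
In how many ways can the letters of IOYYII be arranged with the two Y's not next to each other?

There are 6!/(3!·2!) = 60 arrangements of IOYYII in total.
Arrangements with the Y's together: treat YY as one letter, giving (5)!/(3!) = 20.
Subtracting, 60 − 20 = 40 arrangements keep the Y's apart.

40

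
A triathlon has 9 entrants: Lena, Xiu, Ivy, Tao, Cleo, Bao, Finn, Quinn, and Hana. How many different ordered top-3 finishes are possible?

This is an ordered selection of 3 from 9: P(9,3).
That gives 9 × 8 × 7 = 504.

504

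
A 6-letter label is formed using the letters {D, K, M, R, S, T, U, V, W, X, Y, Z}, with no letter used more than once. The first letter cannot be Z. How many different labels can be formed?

The first letter has 12−1 = 11 choices (anything except Z).
The remaining 5 letters are filled from the other 11 symbols without repetition: 11 × 10 × 9 × 8 × 7 = 55440.
Total: 11 × 55440 = 609840.

609840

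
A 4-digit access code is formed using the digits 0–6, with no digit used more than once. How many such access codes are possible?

This is a permutation of 4 out of 7: P(7,4) = 7!/3!.
That product is 7 × 6 × 5 × 4 = 840.

840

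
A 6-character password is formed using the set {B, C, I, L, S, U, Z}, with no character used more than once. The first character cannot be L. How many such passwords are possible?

4320

The first character has 7−1 = 6 choices (anything except L).
The remaining 5 characters are filled from the other 6 symbols without repetition: 6 × 5 × 4 × 3 × 2 = 720.
Total: 6 × 720 = 4320.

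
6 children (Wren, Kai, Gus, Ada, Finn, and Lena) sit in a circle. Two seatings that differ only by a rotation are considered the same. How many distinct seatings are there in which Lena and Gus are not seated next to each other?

Without the restriction there are (5)! = 120 seatings.
Seatings with Lena beside Gus: treat them as a block with 2 internal orders, giving 2 × (4)! = 48.
Subtracting, 120 − 48 = 72.

72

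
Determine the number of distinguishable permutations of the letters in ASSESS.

30

Letter multiplicities in ASSESS: A×1, E×1, S×4.
So there are 6! / (4!) = 30 distinguishable arrangements.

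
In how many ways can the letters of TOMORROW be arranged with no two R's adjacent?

2520

There are 8!/(3!·2!) = 3360 arrangements of TOMORROW in total.
If the two R's are adjacent, glue them into one block, leaving 7 items to arrange: (7)!/(3!) = 840 ways.
Subtracting, 3360 − 840 = 2520 arrangements keep the R's apart.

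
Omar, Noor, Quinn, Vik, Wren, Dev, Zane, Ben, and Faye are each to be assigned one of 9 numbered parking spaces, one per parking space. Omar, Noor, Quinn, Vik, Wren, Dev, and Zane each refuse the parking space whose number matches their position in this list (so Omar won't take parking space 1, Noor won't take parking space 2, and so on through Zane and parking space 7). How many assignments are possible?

165016

Let Aᵢ (for 1 ≤ i ≤ 7) be the placements that put person i in their forbidden parking space. Any j of these fix j positions, leaving (9−j)! ways to fill the rest, and there are C(7,j) ways to pick which j.
By inclusion–exclusion, the number of valid placements is Σ_{j=0}^{7} (−1)^j C(7,j)·(9−j)!.
Computing: 362880 − 282240 + 105840 − 25200 + 4200 − 504 + 42 − 2 = 165016.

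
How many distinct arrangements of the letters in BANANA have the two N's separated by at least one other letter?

There are 6!/(3!·2!) = 60 arrangements of BANANA in total.
Arrangements with the N's together: treat NN as one letter, giving (5)!/(3!) = 20.
Subtracting, 60 − 20 = 40 arrangements keep the N's apart.

40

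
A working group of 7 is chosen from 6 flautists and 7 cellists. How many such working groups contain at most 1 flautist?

Split by how many flautists are chosen (0 through 1).
Sum: C(6,0)·C(7,7) + C(6,1)·C(7,6) = 1 + 42 = 43.

43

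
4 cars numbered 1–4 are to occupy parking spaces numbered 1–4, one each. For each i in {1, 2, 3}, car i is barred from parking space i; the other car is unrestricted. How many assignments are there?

Let Aᵢ (for i ∈ {1, 2, 3}) be the placements that put car i in its forbidden parking space. Any j of these fix j positions, leaving (4−j)! ways to fill the rest, and there are C(3,j) ways to pick which j.
By inclusion–exclusion, the number of valid placements is Σ_{j=0}^{3} (−1)^j C(3,j)·(4−j)!.
Computing: 24 − 18 + 6 − 1 = 11.

11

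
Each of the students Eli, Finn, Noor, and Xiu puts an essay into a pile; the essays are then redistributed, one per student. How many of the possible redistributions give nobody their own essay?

Count assignments avoiding every fixed point. For any j of the 4 students fixed to their own essay, the other 4−j can be arranged in (4−j)! ways.
By inclusion–exclusion this is Σ_{j=0}^{4} (−1)^j C(4,j)·(4−j)!.
Computing: 24 − 24 + 12 − 4 + 1 = 9.

9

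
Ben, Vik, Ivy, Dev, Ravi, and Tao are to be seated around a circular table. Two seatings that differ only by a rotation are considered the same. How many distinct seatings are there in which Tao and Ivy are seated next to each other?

48

Treat {Tao, Ivy} as one unit (2 internal orders) and seat the resulting 5 units around the table: (4)! circular arrangements.
So 2 × (4)! = 2 × 24 = 48.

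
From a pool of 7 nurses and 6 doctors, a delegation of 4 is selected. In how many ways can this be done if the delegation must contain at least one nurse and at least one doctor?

665

Total 4-person selections from all 13: C(13,4) = 715.
Subtract selections that omit an entire group: no nurses → C(6,4) = 15; no doctors → C(7,4) = 35.
Both groups omitted at once is impossible, so 715 − 50 = 665.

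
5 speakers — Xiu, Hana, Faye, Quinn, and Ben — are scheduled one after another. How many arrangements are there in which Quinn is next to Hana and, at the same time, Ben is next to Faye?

Treat {Quinn,Hana} as one block (2 orders) and {Ben,Faye} as another (2 orders).
That leaves 3 units to arrange: 2 × 2 × 3! = 4 × 6 = 24.

24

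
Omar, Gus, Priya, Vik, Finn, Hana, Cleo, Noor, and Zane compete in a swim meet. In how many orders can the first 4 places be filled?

This is an ordered selection of 4 from 9: P(9,4).
That gives 9 × 8 × 7 × 6 = 3024.

3024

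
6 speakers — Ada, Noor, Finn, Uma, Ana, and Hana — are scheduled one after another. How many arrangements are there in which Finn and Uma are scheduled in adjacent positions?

240

Glue Finn and Uma into one block (2 internal orders), leaving 5 units to arrange in a row.
That gives 2 × 5! = 2 × 120 = 240.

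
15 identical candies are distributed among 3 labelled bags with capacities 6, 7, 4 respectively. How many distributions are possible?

Without the upper bounds there are C(17,2) = 136 ways to split 15 among 3 bags.
Subtract solutions that violate a single cap (substitute x_i' = x_i − (cap_i+1)): x_1 ≥ 7 gives C(10,2) = 45; x_2 ≥ 8 gives C(9,2) = 36; x_3 ≥ 5 gives C(12,2) = 66. Together 147.
Add back pairs where two caps are both exceeded: 1 + 10 + 6 = 17.
By inclusion–exclusion the count is 136 − 147 + 17 = 6.

6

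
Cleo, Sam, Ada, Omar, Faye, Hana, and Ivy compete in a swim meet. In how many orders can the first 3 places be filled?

210

This is an ordered selection of 3 from 7: P(7,3).
That gives 7 × 6 × 5 = 210.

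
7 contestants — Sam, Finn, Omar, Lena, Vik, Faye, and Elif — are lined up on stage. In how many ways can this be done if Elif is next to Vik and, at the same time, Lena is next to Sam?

480

Treat {Elif,Vik} as one block (2 orders) and {Lena,Sam} as another (2 orders).
That leaves 5 units to arrange: 2 × 2 × 5! = 4 × 120 = 480.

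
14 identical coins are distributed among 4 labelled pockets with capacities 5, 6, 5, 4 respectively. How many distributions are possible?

Without the upper bounds there are C(17,3) = 680 ways to split 14 among 4 pockets.
Subtract solutions that violate a single cap (substitute x_i' = x_i − (cap_i+1)): x_1 ≥ 6 gives C(11,3) = 165; x_2 ≥ 7 gives C(10,3) = 120; x_3 ≥ 6 gives C(11,3) = 165; x_4 ≥ 5 gives C(12,3) = 220. Together 670.
Add back pairs where two caps are both exceeded: 4 + 10 + 20 + 4 + 10 + 20 = 68.
By inclusion–exclusion the count is 680 − 670 + 68 = 78.

78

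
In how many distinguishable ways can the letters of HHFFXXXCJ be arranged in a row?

HHFFXXXCJ has 9 letters with F appearing twice, H appearing twice, and X appearing 3 times.
Dividing 9! = 362880 by 3!·2!·2! = 24 for the repeated letters gives 15120.

15120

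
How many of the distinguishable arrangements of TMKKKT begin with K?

30

With the first slot taken by K, it remains to arrange the other 5 letters (TMKKT).
Those 5 letters have K appearing twice and T appearing twice, giving (5)!/(2!·2!) = 30.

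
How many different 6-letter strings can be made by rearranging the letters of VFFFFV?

The 6 letters of VFFFFV have repeats: F appearing 4 times and V appearing twice.
The number of distinct arrangements is 6!/(4!·2!) = 720/48 = 15.

15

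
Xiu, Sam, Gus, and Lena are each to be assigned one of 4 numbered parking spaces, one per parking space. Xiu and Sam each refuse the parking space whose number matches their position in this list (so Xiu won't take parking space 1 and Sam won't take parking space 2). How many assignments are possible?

Let Aᵢ (for i ∈ {1, 2}) be the placements that put person i in their forbidden parking space. Any j of these fix j positions, leaving (4−j)! ways to fill the rest, and there are C(2,j) ways to pick which j.
By inclusion–exclusion, the number of valid placements is Σ_{j=0}^{2} (−1)^j C(2,j)·(4−j)!.
Computing: 24 − 12 + 2 = 14.

14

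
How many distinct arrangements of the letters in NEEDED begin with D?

20

Fix D in the first position and arrange the remaining 5 letters.
Those 5 letters have E appearing 3 times, giving (5)!/(3!) = 20.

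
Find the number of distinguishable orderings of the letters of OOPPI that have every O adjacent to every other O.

Treat the 2 copies of O as a single block. The multiset to arrange is then {OO, I, P, P}, 4 items in all.
That gives (4)!/(2!) = 12 arrangements.

12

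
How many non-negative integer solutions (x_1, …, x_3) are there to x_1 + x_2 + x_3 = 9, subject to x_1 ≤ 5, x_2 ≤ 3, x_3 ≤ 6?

18

Ignoring the caps, the number of non-negative solutions to x_1+…+x_3 = 9 is C(11,2) = 55.
Subtract solutions that violate a single cap (substitute x_i' = x_i − (cap_i+1)): x_1 ≥ 6 gives C(5,2) = 10; x_2 ≥ 4 gives C(7,2) = 21; x_3 ≥ 7 gives C(4,2) = 6. Together 37.
No two caps can be exceeded simultaneously, so the pair terms are all 0.
By inclusion–exclusion the count is 55 − 37 + 0 = 18.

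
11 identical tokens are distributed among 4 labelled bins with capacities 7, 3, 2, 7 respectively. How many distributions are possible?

76

By stars and bars, unrestricted non-negative solutions to x_1+…+x_4 = 11 number C(11+3,3) = 364.
Subtract solutions that violate a single cap (substitute x_i' = x_i − (cap_i+1)): x_1 ≥ 8 gives C(6,3) = 20; x_2 ≥ 4 gives C(10,3) = 120; x_3 ≥ 3 gives C(11,3) = 165; x_4 ≥ 8 gives C(6,3) = 20. Together 325.
Add back pairs where two caps are both exceeded: 0 + 1 + 0 + 35 + 0 + 1 = 37.
By inclusion–exclusion the count is 364 − 325 + 37 = 76.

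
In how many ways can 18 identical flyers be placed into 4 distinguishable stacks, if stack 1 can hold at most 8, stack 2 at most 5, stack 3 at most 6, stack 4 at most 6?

Without the upper bounds there are C(21,3) = 1330 ways to split 18 among 4 stacks.
Subtract solutions that violate a single cap (substitute x_i' = x_i − (cap_i+1)): x_1 ≥ 9 gives C(12,3) = 220; x_2 ≥ 6 gives C(15,3) = 455; x_3 ≥ 7 gives C(14,3) = 364; x_4 ≥ 7 gives C(14,3) = 364. Together 1403.
Add back pairs where two caps are both exceeded: 20 + 10 + 10 + 56 + 56 + 35 = 187.
By inclusion–exclusion the count is 1330 − 1403 + 187 = 114.

114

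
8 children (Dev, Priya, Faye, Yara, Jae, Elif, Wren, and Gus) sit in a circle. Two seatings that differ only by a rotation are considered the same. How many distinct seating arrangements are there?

Around a circle, 8 distinct people have 8!/8 = (7)! = 5040 rotationally distinct seatings.

5040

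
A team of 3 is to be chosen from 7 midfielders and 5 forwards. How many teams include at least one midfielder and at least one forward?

175

With no constraint there are C(12,3) = 220 possible selections.
Subtract selections that omit an entire group: no midfielders → C(5,3) = 10; no forwards → C(7,3) = 35.
Both groups omitted at once is impossible, so 220 − 45 = 175.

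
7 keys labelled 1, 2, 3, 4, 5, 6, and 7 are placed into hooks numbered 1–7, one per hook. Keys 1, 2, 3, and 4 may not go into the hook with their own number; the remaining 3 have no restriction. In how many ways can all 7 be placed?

2790

Let Aᵢ (for 1 ≤ i ≤ 4) be the placements that put key i in its forbidden hook. Any j of these fix j positions, leaving (7−j)! ways to fill the rest, and there are C(4,j) ways to pick which j.
By inclusion–exclusion, the number of valid placements is Σ_{j=0}^{4} (−1)^j C(4,j)·(7−j)!.
Computing: 5040 − 2880 + 720 − 96 + 6 = 2790.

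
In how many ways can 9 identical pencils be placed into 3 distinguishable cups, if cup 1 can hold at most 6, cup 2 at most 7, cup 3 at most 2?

Without the upper bounds there are C(11,2) = 55 ways to split 9 among 3 cups.
Subtract solutions that violate a single cap (substitute x_i' = x_i − (cap_i+1)): x_1 ≥ 7 gives C(4,2) = 6; x_2 ≥ 8 gives C(3,2) = 3; x_3 ≥ 3 gives C(8,2) = 28. Together 37.
No two caps can be exceeded simultaneously, so the pair terms are all 0.
By inclusion–exclusion the count is 55 − 37 + 0 = 18.

18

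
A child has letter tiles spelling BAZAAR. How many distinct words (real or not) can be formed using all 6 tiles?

The 6 letters of BAZAAR have repeats: A appearing 3 times.
The number of distinct arrangements is 6!/(3!) = 720/6 = 120.

120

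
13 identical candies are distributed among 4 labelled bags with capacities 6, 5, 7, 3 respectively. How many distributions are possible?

By stars and bars, unrestricted non-negative solutions to x_1+…+x_4 = 13 number C(13+3,3) = 560.
Subtract solutions that violate a single cap (substitute x_i' = x_i − (cap_i+1)): x_1 ≥ 7 gives C(9,3) = 84; x_2 ≥ 6 gives C(10,3) = 120; x_3 ≥ 8 gives C(8,3) = 56; x_4 ≥ 4 gives C(12,3) = 220. Together 480.
Add back pairs where two caps are both exceeded: 1 + 0 + 10 + 0 + 20 + 4 = 35.
By inclusion–exclusion the count is 560 − 480 + 35 = 115.

115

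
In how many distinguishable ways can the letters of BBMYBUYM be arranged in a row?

1680

BBMYBUYM has 8 letters with B appearing 3 times, M appearing twice, and Y appearing twice.
So there are 8! / (3!·2!·2!) = 1680 distinguishable arrangements.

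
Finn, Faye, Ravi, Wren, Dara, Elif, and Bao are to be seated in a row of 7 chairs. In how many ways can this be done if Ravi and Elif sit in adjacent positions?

1440

Glue Ravi and Elif into one block (2 internal orders), leaving 6 units to arrange in a row.
That gives 2 × 6! = 2 × 720 = 1440.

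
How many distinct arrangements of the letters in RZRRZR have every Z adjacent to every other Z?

Treat the 2 copies of Z as a single block. The multiset to arrange is then {ZZ, R, R, R, R}, 5 items in all.
That gives (5)!/(4!) = 5 arrangements.

5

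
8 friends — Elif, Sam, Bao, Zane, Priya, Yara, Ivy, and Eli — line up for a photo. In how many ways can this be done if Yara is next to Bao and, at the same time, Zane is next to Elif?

2880

Treat {Yara,Bao} as one block (2 orders) and {Zane,Elif} as another (2 orders).
That leaves 6 units to arrange: 2 × 2 × 6! = 4 × 720 = 2880.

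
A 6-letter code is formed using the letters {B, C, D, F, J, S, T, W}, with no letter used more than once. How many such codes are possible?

20160

Choose and order 6 of the 8 symbols: the first letter has 8 options, the next 7, and so on down to 3.
8 × 7 × 6 × 5 × 4 × 3 = 20160.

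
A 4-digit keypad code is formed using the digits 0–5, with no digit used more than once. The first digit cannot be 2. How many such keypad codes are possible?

The first digit has 6−1 = 5 choices (anything except 2).
The remaining 3 digits are filled from the other 5 symbols without repetition: 5 × 4 × 3 = 60.
Total: 5 × 60 = 300.

300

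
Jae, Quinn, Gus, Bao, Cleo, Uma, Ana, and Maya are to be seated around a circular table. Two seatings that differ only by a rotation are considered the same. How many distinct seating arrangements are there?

Seat Jae anywhere (absorbing the rotational symmetry), then permute the other 7: (7)! = 5040.

5040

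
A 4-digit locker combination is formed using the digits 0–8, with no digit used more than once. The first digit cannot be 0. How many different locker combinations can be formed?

2688

The first digit has 9−1 = 8 choices (anything except 0).
The remaining 3 digits are filled from the other 8 symbols without repetition: 8 × 7 × 6 = 336.
Total: 8 × 336 = 2688.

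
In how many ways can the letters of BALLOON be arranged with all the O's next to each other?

Treat the 2 copies of O as a single block. The multiset to arrange is then {OO, A, B, L, L, N}, 6 items in all.
That gives (6)!/(2!) = 360 arrangements.

360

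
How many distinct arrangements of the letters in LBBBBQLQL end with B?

Fix B in the last position and arrange the remaining 8 letters.
Those 8 letters have B appearing 3 times, L appearing 3 times, and Q appearing twice, giving (8)!/(3!·3!·2!) = 560.

560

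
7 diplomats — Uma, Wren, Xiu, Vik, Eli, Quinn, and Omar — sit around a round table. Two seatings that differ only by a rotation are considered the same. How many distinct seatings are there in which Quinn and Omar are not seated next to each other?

All circular seatings of 7 people number (6)! = 720.
Those with Quinn next to Omar: fuse the pair into one unit and seat 6 units around a circle — 2·(5)! = 240.
Subtracting, 720 − 240 = 480.

480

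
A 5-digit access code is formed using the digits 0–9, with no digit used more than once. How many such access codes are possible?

With no repetition, fill the 5 digits in order: 10 choices, then 9, down to 6.
That product is 10 × 9 × 8 × 7 × 6 = 30240.

30240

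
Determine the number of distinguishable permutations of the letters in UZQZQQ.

The 6 letters of UZQZQQ have repeats: Q appearing 3 times and Z appearing twice.
Dividing 6! = 720 by 3!·2! = 12 for the repeated letters gives 60.

60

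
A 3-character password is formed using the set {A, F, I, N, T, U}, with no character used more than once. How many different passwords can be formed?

120

Choose and order 3 of the 6 symbols: the first character has 6 options, the next 5, then 4.
That product is 6 × 5 × 4 = 120.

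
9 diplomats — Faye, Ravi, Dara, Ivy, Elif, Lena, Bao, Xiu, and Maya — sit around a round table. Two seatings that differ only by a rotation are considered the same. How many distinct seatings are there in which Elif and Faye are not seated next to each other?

30240

All circular seatings of 9 people number (8)! = 40320.
Seatings with Elif beside Faye: treat them as a block with 2 internal orders, giving 2 × (7)! = 10080.
Subtracting, 40320 − 10080 = 30240.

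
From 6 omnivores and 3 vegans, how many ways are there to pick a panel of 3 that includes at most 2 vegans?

83

Split by how many vegans are chosen (0 through 2).
Sum: C(3,0)·C(6,3) + C(3,1)·C(6,2) + C(3,2)·C(6,1) = 20 + 45 + 18 = 83.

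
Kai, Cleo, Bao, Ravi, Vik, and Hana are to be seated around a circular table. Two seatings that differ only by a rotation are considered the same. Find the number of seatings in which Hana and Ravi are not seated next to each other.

72

All circular seatings of 6 people number (5)! = 120.
Those with Hana next to Ravi: fuse the pair into one unit and seat 5 units around a circle — 2·(4)! = 48.
Subtracting, 120 − 48 = 72.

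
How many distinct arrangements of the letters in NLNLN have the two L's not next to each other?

6

There are 5!/(3!·2!) = 10 arrangements of NLNLN in total.
If the two L's are adjacent, glue them into one block, leaving 4 items to arrange: (4)!/(3!) = 4 ways.
Hence 10 − 4 = 6.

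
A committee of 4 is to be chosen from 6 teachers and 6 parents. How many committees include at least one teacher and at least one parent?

Unrestricted: C(12,4) = 495 ways to pick any 4 of the 12.
Selections missing a whole group: no teachers → C(6,4) = 15; no parents → C(6,4) = 15.
Both groups omitted at once is impossible, so 495 − 30 = 465.

465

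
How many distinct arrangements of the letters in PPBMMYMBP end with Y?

With the last slot taken by Y, it remains to arrange the other 8 letters (PPBMMMBP).
Those 8 letters have B appearing twice, M appearing 3 times, and P appearing 3 times, giving (8)!/(3!·3!·2!) = 560.

560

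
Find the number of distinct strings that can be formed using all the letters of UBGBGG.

Letter multiplicities in UBGBGG: B×2, G×3, U×1.
The number of distinct arrangements is 6!/(3!·2!) = 720/12 = 60.

60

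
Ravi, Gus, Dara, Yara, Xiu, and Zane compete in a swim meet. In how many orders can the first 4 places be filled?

360

This is an ordered selection of 4 from 6: P(6,4).
That gives 6 × 5 × 4 × 3 = 360.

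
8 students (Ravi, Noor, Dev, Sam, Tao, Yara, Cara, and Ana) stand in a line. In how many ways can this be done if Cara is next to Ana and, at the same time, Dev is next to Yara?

2880

Treat {Cara,Ana} as one block (2 orders) and {Dev,Yara} as another (2 orders).
That leaves 6 units to arrange: 2 × 2 × 6! = 4 × 720 = 2880.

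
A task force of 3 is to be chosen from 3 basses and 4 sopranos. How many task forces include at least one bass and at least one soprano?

With no constraint there are C(7,3) = 35 possible selections.
Selections missing a whole group: no basses → C(4,3) = 4; no sopranos → C(3,3) = 1.
Both groups omitted at once is impossible, so 35 − 5 = 30.

30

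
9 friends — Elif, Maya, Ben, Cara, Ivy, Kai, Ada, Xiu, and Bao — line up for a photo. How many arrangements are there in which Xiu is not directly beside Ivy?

282240

There are 9! = 362880 arrangements in all. If Xiu and Ivy are adjacent, merging them into one block gives 2·(8)! = 80640 arrangements.
Complementary counting: 362880 − 80640 = 282240.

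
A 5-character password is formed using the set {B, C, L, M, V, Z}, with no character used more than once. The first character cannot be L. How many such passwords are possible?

The first character has 6−1 = 5 choices (anything except L).
The remaining 4 characters are filled from the other 5 symbols without repetition: 5 × 4 × 3 × 2 = 120.
Total: 5 × 120 = 600.

600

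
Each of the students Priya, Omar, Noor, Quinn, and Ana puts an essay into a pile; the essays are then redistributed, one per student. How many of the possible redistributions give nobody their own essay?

This is the derangement count D_5: permutations of 5 items with no fixed point.
By inclusion–exclusion this is Σ_{j=0}^{5} (−1)^j C(5,j)·(5−j)!.
Computing: 120 − 120 + 60 − 20 + 5 − 1 = 44.

44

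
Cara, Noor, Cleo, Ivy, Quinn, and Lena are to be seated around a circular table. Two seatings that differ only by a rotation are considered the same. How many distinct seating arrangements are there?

120

Seat Cara anywhere (absorbing the rotational symmetry), then permute the other 5: (5)! = 120.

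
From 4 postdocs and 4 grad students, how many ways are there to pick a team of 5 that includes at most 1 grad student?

Split by how many grad students are chosen (0 through 1).
Sum: C(4,0)·C(4,5) + C(4,1)·C(4,4) = 0 + 4 = 4.

4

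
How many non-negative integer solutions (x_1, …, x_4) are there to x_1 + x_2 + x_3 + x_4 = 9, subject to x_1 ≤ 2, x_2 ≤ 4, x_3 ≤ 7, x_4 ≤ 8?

Ignoring the caps, the number of non-negative solutions to x_1+…+x_4 = 9 is C(12,3) = 220.
Subtract solutions that violate a single cap (substitute x_i' = x_i − (cap_i+1)): x_1 ≥ 3 gives C(9,3) = 84; x_2 ≥ 5 gives C(7,3) = 35; x_3 ≥ 8 gives C(4,3) = 4; x_4 ≥ 9 gives C(3,3) = 1. Together 124.
Add back pairs where two caps are both exceeded: 4 + 0 + 0 + 0 + 0 + 0 = 4.
By inclusion–exclusion the count is 220 − 124 + 4 = 100.

100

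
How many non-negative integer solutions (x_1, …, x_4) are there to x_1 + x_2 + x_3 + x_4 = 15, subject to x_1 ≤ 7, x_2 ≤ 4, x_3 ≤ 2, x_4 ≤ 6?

31

Without the upper bounds there are C(18,3) = 816 ways to split 15 among 4 variables.
Subtract solutions that violate a single cap (substitute x_i' = x_i − (cap_i+1)): x_1 ≥ 8 gives C(10,3) = 120; x_2 ≥ 5 gives C(13,3) = 286; x_3 ≥ 3 gives C(15,3) = 455; x_4 ≥ 7 gives C(11,3) = 165. Together 1026.
Add back pairs where two caps are both exceeded: 10 + 35 + 1 + 120 + 20 + 56 = 242.
Subtract triples: 0 + 0 + 0 + 1 = 1.
By inclusion–exclusion the count is 816 − 1026 + 242 − 1 = 31.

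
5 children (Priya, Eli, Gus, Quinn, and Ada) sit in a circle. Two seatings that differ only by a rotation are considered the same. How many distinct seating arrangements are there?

Around a circle, 5 distinct people have 5!/5 = (4)! = 24 rotationally distinct seatings.

24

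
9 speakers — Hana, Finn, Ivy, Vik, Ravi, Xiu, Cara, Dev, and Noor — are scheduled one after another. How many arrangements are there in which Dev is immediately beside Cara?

Treat {Dev, Cara} as a single unit. There are 8 units to order, and the pair itself can be ordered 2 ways.
That gives 2 × 8! = 2 × 40320 = 80640.

80640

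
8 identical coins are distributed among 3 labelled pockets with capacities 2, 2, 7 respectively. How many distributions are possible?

Ignoring the caps, the number of non-negative solutions to x_1+…+x_3 = 8 is C(10,2) = 45.
Subtract solutions that violate a single cap (substitute x_i' = x_i − (cap_i+1)): x_1 ≥ 3 gives C(7,2) = 21; x_2 ≥ 3 gives C(7,2) = 21; x_3 ≥ 8 gives C(2,2) = 1. Together 43.
Add back pairs where two caps are both exceeded: 6 + 0 + 0 = 6.
By inclusion–exclusion the count is 45 − 43 + 6 = 8.

8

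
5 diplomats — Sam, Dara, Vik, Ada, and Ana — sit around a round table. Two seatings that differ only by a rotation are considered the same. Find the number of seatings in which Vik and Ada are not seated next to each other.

Without the restriction there are (4)! = 24 seatings.
Seatings with Vik beside Ada: treat them as a block with 2 internal orders, giving 2 × (3)! = 12.
Subtracting, 24 − 12 = 12.

12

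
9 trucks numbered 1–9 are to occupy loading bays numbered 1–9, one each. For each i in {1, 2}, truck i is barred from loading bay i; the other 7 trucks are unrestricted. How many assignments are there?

Let Aᵢ (for i ∈ {1, 2}) be the placements that put truck i in its forbidden loading bay. Any j of these fix j positions, leaving (9−j)! ways to fill the rest, and there are C(2,j) ways to pick which j.
By inclusion–exclusion, the number of valid placements is Σ_{j=0}^{2} (−1)^j C(2,j)·(9−j)!.
Computing: 362880 − 80640 + 5040 = 287280.

287280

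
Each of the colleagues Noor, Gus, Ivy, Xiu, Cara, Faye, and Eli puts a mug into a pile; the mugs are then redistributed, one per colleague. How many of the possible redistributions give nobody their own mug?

1854

This is the derangement count D_7: permutations of 7 items with no fixed point.
By inclusion–exclusion this is Σ_{j=0}^{7} (−1)^j C(7,j)·(7−j)!.
Computing: 5040 − 5040 + 2520 − 840 + 210 − 42 + 7 − 1 = 1854.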